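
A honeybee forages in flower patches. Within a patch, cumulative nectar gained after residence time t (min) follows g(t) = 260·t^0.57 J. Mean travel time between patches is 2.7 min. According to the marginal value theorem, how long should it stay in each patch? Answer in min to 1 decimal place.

Maximise g(t)/(T+t): set derivative to zero → g'(t)(T+t) = g(t).
g'(t) = 0.57·260·t^-0.43. Setting 0.57·260·t^-0.43 = 260·t^0.57/(2.7+t) gives 0.57(2.7+t) = t, so 0.43·t = 0.57×2.7.
t* = 0.57×2.7/0.43 = 3.579 min.

3.6 min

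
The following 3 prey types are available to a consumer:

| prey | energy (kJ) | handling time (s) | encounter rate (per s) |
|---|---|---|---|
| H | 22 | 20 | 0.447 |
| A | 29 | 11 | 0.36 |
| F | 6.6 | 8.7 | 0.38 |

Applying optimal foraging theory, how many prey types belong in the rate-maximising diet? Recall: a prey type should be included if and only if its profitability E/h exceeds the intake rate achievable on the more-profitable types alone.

Profitabilities (E/h, kJ/s): A 2.64, H 1.1, F 0.759. Add prey in this order while the next type's profitability exceeds the intake rate on those already taken.
Rate on top 1: 2.105. H: 1.1 < 2.105 → exclude; stop.
Optimal diet: A — 1 of 3 types.

1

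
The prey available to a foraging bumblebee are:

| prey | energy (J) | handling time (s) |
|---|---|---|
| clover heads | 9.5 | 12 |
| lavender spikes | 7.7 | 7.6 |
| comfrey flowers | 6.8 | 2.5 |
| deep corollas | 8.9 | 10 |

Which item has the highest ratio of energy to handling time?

comfrey flowers

In descending order of E/h:
comfrey flowers: 6.8/2.5 = 2.72 J/s
lavender spikes: 7.7/7.6 = 1.01 J/s
deep corollas: 8.9/10 = 0.89 J/s
clover heads: 9.5/12 = 0.792 J/s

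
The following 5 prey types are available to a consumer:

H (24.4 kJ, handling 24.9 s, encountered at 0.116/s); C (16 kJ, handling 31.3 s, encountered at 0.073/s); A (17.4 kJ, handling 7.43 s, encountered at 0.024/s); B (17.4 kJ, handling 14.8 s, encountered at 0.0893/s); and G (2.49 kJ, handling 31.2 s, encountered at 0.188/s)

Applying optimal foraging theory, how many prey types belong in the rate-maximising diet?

3

E/h in descending order: A 2.34, B 1.18, H 0.98, C 0.511, G 0.0798 kJ/s. The optimal diet is the largest prefix of this list for which every included type satisfies E_i/h_i > R on the types above it.
Rate on top 1: 0.3544. B: 1.18 > 0.3544 → include.
Rate on top 2: 0.7886. H: 0.98 > 0.7886 → include.
Rate on top 3: 0.8911. C: 0.511 < 0.8911 → exclude; stop.
Optimal diet: A, B, H — 3 of 5 types.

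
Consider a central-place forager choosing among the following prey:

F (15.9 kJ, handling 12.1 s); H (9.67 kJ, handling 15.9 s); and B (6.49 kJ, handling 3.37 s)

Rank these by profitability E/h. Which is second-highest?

F

Profitability E/h (kJ/s): F = 15.9/12.1 = 1.31, H = 9.67/15.9 = 0.608, B = 6.49/3.37 = 1.93.
Ranked: B > F > H.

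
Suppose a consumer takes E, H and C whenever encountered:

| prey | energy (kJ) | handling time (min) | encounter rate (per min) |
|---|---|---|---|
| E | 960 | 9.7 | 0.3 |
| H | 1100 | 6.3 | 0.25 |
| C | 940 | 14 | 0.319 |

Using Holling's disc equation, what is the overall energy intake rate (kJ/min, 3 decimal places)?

Energy encountered per unit search time: 0.3×960 + 0.25×1100 + 0.319×940 = 862.9 kJ/min.
Handling time per unit search time: 0.3×9.7 + 0.25×6.3 + 0.319×14 = 8.951.
Rate = 862.9/(1 + 8.951) = 86.71 kJ/min.

86.711 kJ/min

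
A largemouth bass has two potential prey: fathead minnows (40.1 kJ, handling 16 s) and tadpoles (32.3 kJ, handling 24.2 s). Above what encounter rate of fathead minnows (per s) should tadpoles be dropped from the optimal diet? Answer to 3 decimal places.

Drop tadpoles once their profitability E₂/h₂ falls below the rate achievable on fathead minnows alone: E₂/h₂ = λE₁/(1 + λh₁).
Solve for λ: λE₁h₂ = E₂(1 + λh₁) → λ(E₁h₂ − E₂h₁) = E₂ → λ = E₂/(E₁h₂ − E₂h₁).
λ = 32.3/(40.1×24.2 − 32.3×16) = 32.3/453.6 = 0.0712 per s.

0.071 per s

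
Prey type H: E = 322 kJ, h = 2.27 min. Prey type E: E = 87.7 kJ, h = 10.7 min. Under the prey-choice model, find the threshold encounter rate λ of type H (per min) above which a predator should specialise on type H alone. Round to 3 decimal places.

0.027 per min

The zero-one rule: include type E iff E₂/h₂ > λE₁/(1+λh₁). Equality gives the switch point.
λE₁h₂ = E₂ + λE₂h₁ ⇒ λ = E₂/(E₁h₂ − E₂h₁) = 87.7/(3445 − 199.1) = 0.02702 per min.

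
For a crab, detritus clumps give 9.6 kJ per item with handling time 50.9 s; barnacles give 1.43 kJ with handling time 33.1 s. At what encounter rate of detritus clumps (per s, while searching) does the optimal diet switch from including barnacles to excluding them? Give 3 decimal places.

0.006 per s

Drop barnacles once their profitability E₂/h₂ falls below the rate achievable on detritus clumps alone: E₂/h₂ = λE₁/(1 + λh₁).
Solve for λ: λE₁h₂ = E₂(1 + λh₁) → λ(E₁h₂ − E₂h₁) = E₂ → λ = E₂/(E₁h₂ − E₂h₁).
λ = 1.43/(9.6×33.1 − 1.43×50.9) = 1.43/245 = 0.005837 per s.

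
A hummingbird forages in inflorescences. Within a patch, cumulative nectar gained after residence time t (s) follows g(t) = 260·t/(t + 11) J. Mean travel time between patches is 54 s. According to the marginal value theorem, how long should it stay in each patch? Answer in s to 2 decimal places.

Maximise g(t)/(T+t): set derivative to zero → g'(t)(T+t) = g(t).
g'(t) = 260·11/(t + 11)². Setting 260·11/(t+11)² = 260t/[(t+11)(54+t)] gives 11(54+t) = t(t+11), so t² = 11×54 = 594.
t* = √594 = 24.37 s.

24.37 s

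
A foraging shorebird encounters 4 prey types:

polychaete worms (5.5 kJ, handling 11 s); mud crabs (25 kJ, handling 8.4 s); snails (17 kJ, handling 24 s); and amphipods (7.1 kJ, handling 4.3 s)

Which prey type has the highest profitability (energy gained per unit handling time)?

mud crabs

In descending order of E/h:
mud crabs: 25/8.4 = 2.98 kJ/s
amphipods: 7.1/4.3 = 1.65 kJ/s
snails: 17/24 = 0.708 kJ/s
polychaete worms: 5.5/11 = 0.5 kJ/s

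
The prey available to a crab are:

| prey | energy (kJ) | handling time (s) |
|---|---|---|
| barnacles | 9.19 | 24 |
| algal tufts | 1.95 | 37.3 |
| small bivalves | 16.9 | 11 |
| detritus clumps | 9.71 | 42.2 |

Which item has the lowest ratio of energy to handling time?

algal tufts

Profitability E/h (kJ/s): barnacles = 9.19/24 = 0.383, algal tufts = 1.95/37.3 = 0.0523, small bivalves = 16.9/11 = 1.54, detritus clumps = 9.71/42.2 = 0.23.
Ranked: small bivalves > barnacles > detritus clumps > algal tufts.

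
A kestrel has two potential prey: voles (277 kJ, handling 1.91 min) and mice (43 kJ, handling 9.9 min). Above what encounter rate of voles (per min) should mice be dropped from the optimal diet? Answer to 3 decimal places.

The zero-one rule: include mice iff E₂/h₂ > λE₁/(1+λh₁). Equality gives the switch point.
λE₁h₂ = E₂ + λE₂h₁ ⇒ λ = E₂/(E₁h₂ − E₂h₁) = 43/(2742 − 82.13) = 0.01616 per min.

0.016 per min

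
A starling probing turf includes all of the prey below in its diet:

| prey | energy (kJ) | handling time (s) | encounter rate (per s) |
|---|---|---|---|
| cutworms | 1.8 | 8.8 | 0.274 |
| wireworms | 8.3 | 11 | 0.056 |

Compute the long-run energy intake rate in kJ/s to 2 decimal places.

0.24 kJ/s

R = (0.274×1.8 + 0.056×8.3) / (1 + 0.274×8.8 + 0.056×11) = 0.958/4.027 = 0.2379 kJ/s.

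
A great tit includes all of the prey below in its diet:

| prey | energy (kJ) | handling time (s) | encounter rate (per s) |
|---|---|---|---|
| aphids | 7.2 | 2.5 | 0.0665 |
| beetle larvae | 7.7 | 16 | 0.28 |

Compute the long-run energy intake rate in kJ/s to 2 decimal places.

Energy encountered per unit search time: 0.0665×7.2 + 0.28×7.7 = 2.635 kJ/s.
Handling time per unit search time: 0.0665×2.5 + 0.28×16 = 4.646.
Rate = 2.635/(1 + 4.646) = 0.4666 kJ/s.

0.47 kJ/s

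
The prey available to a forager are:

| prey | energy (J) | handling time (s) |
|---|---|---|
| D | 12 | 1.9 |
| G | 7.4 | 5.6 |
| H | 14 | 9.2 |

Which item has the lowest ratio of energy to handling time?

G

Profitability E/h (J/s): D = 12/1.9 = 6.32, G = 7.4/5.6 = 1.32, H = 14/9.2 = 1.52.
Ranked: D > H > G.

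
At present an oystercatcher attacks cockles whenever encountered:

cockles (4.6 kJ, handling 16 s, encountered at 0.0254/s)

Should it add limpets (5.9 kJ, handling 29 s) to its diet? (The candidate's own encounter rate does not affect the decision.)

Yes

On cockles alone, R = ΣλE/(1+Σλh) = 0.1168/1.406 = 0.08308 kJ/s.
Profitability of limpets: 5.9/29 = 0.2034 kJ/s.
0.2034 > 0.08308, so adding limpets raises the average — include it.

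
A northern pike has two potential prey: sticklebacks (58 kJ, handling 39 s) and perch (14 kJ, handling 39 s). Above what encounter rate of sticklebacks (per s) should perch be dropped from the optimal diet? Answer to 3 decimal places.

The zero-one rule: include perch iff E₂/h₂ > λE₁/(1+λh₁). Equality gives the switch point.
λE₁h₂ = E₂ + λE₂h₁ ⇒ λ = E₂/(E₁h₂ − E₂h₁) = 14/(2262 − 546) = 0.008159 per s.

0.008 per s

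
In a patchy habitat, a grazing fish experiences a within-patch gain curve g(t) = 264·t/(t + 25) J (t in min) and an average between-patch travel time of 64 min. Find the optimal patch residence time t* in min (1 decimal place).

40.0 min

Optimal t* satisfies g'(t*) = g(t*)/(T + t*).
g'(t) = 264·25/(t + 25)². Setting 264·25/(t+25)² = 264t/[(t+25)(64+t)] gives 25(64+t) = t(t+25), so t² = 25×64 = 1600.
t* = √1600 = 40 min.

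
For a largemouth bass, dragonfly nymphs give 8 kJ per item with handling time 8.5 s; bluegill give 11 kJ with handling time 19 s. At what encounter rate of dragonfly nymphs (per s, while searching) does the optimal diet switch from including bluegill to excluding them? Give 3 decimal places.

0.188 per s

The zero-one rule: include bluegill iff E₂/h₂ > λE₁/(1+λh₁). Equality gives the switch point.
λE₁h₂ = E₂ + λE₂h₁ ⇒ λ = E₂/(E₁h₂ − E₂h₁) = 11/(152 − 93.5) = 0.188 per s.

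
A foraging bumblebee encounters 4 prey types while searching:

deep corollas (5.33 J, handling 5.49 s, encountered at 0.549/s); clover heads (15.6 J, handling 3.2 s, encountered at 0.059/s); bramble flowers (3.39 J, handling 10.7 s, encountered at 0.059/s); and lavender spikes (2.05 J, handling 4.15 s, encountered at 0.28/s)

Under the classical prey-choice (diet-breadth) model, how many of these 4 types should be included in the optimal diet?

Profitabilities (E/h, J/s): clover heads 4.88, deep corollas 0.971, lavender spikes 0.494, bramble flowers 0.317. Add prey in this order while the next type's profitability exceeds the intake rate on those already taken.
Rate on top 1: 0.7742. deep corollas: 0.971 > 0.7742 → include.
Rate on top 2: 0.9152. lavender spikes: 0.494 < 0.9152 → exclude; stop.
Optimal diet: clover heads, deep corollas — 2 of 4 types.

2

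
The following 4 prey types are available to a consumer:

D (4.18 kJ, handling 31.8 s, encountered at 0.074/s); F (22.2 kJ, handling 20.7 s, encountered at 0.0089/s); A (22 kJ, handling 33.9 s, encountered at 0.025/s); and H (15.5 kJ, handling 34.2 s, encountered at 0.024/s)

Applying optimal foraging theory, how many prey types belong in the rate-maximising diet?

3

E/h in descending order: F 1.07, A 0.649, H 0.453, D 0.131 kJ/s. The optimal diet is the largest prefix of this list for which every included type satisfies E_i/h_i > R on the types above it.
Rate on top 1: 0.1668. A: 0.649 > 0.1668 → include.
Rate on top 2: 0.368. H: 0.453 > 0.368 → include.
Rate on top 3: 0.3925. D: 0.131 < 0.3925 → exclude; stop.
Optimal diet: F, A, H — 3 of 4 types.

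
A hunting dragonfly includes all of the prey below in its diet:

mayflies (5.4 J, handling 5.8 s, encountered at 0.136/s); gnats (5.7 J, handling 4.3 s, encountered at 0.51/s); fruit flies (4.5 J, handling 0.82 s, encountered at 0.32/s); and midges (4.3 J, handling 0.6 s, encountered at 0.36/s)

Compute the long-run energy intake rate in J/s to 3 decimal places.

R = Σλ_iE_i / (1 + Σλ_ih_i)
Numerator: 0.136×5.4 + 0.51×5.7 + 0.32×4.5 + 0.36×4.3 = 6.629
Denominator: 1 + 0.136×5.8 + 0.51×4.3 + 0.32×0.82 + 0.36×0.6 = 4.46
R = 6.629/4.46 = 1.486 J/s

1.486 J/s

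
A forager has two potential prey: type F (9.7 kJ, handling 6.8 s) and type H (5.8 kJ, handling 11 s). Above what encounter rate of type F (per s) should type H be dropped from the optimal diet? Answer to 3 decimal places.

0.086 per s

At the threshold, the rate on type F alone equals the profitability of type H: λ·9.7/(1 + λ·6.8) = 5.8/11 = 0.5273.
Rearranging, λ(9.7 − 0.5273×6.8) = 0.5273, so λ = 0.5273/6.115 = 0.08623 per s.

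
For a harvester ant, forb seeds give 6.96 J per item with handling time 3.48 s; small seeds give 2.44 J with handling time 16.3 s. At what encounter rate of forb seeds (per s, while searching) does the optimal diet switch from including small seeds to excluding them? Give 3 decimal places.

The zero-one rule: include small seeds iff E₂/h₂ > λE₁/(1+λh₁). Equality gives the switch point.
λE₁h₂ = E₂ + λE₂h₁ ⇒ λ = E₂/(E₁h₂ − E₂h₁) = 2.44/(113.4 − 8.491) = 0.02325 per s.

0.023 per s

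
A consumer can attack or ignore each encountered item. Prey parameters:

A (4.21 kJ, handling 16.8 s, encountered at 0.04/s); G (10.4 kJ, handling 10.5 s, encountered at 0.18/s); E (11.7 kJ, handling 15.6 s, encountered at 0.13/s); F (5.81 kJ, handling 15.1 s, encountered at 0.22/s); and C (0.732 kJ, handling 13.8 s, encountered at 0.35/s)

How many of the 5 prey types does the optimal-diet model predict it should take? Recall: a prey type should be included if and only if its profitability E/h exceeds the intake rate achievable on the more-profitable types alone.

Profitabilities (E/h, kJ/s): G 0.99, E 0.75, F 0.385, A 0.251, C 0.053. Add prey in this order while the next type's profitability exceeds the intake rate on those already taken.
Rate on top 1: 0.6478. E: 0.75 > 0.6478 → include.
Rate on top 2: 0.6899. F: 0.385 < 0.6899 → exclude; stop.
Optimal diet: G, E — 2 of 5 types.

2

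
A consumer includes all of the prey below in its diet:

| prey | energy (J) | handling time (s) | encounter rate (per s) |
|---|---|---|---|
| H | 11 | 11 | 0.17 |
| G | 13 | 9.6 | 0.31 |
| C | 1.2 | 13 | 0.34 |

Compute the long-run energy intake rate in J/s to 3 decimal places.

Energy encountered per unit search time: 0.17×11 + 0.31×13 + 0.34×1.2 = 6.308 J/s.
Handling time per unit search time: 0.17×11 + 0.31×9.6 + 0.34×13 = 9.266.
Rate = 6.308/(1 + 9.266) = 0.6145 J/s.

0.614 J/s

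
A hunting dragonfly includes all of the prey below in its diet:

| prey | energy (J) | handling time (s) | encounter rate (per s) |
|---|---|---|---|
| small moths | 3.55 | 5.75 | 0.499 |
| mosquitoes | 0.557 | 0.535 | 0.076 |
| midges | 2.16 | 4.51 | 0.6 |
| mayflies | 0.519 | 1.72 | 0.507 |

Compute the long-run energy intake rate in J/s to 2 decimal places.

0.45 J/s

R = (0.499×3.55 + 0.076×0.557 + 0.6×2.16 + 0.507×0.519) / (1 + 0.499×5.75 + 0.076×0.535 + 0.6×4.51 + 0.507×1.72) = 3.373/7.488 = 0.4504 J/s.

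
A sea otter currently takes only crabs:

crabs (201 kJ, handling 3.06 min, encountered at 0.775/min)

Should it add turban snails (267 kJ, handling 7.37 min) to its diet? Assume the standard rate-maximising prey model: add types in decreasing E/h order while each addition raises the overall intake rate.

Current rate: (0.775×201)/(1 + 0.775×3.06) = 46.2 kJ/min.
Profitability of turban snails: 267/7.37 = 36.23 kJ/min.
36.23 < 46.2, so adding turban snails would lower the average — exclude it.

No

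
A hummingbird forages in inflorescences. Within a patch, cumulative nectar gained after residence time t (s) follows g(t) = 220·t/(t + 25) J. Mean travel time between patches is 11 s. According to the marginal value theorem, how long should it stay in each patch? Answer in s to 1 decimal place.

16.6 s

Maximise g(t)/(T+t): set derivative to zero → g'(t)(T+t) = g(t).
g'(t) = 220·25/(t + 25)². Setting 220·25/(t+25)² = 220t/[(t+25)(11+t)] gives 25(11+t) = t(t+25), so t² = 25×11 = 275.
t* = √275 = 16.58 s.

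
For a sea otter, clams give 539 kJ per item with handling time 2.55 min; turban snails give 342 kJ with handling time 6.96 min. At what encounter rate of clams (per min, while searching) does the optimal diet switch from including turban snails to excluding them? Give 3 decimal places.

At the threshold, the rate on clams alone equals the profitability of turban snails: λ·539/(1 + λ·2.55) = 342/6.96 = 49.14.
Rearranging, λ(539 − 49.14×2.55) = 49.14, so λ = 49.14/413.7 = 0.1188 per min.

0.119 per min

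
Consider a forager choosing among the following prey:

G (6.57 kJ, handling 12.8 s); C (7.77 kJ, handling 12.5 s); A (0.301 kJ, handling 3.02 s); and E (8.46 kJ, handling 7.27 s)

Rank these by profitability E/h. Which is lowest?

In descending order of E/h:
E: 8.46/7.27 = 1.16 kJ/s
C: 7.77/12.5 = 0.622 kJ/s
G: 6.57/12.8 = 0.513 kJ/s
A: 0.301/3.02 = 0.0997 kJ/s

A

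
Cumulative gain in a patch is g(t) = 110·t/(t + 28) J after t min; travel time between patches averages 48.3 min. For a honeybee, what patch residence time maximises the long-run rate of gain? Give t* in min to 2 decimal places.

36.77 min

Optimal t* satisfies g'(t*) = g(t*)/(T + t*).
g'(t) = 110·28/(t + 28)². Setting 110·28/(t+28)² = 110t/[(t+28)(48.3+t)] gives 28(48.3+t) = t(t+28), so t² = 28×48.3 = 1352.
t* = √1352 = 36.77 min.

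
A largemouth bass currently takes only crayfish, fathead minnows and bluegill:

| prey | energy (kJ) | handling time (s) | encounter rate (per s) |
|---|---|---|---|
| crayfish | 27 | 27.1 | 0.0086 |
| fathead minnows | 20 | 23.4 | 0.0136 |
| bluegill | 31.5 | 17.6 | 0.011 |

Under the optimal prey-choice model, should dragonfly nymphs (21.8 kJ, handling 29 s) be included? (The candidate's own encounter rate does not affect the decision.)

Yes

Current rate: (0.0086×27 + 0.0136×20 + 0.011×31.5)/(1 + 0.0086×27.1 + 0.0136×23.4 + 0.011×17.6) = 0.4875 kJ/s.
Profitability of dragonfly nymphs: 21.8/29 = 0.7517 kJ/s.
Since 0.7517 > R, including dragonfly nymphs increases the long-run rate.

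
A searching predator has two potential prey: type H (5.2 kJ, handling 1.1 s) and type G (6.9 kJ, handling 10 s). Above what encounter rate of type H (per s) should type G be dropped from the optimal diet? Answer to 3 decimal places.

0.155 per s

Drop type G once their profitability E₂/h₂ falls below the rate achievable on type H alone: E₂/h₂ = λE₁/(1 + λh₁).
Solve for λ: λE₁h₂ = E₂(1 + λh₁) → λ(E₁h₂ − E₂h₁) = E₂ → λ = E₂/(E₁h₂ − E₂h₁).
λ = 6.9/(5.2×10 − 6.9×1.1) = 6.9/44.41 = 0.1554 per s.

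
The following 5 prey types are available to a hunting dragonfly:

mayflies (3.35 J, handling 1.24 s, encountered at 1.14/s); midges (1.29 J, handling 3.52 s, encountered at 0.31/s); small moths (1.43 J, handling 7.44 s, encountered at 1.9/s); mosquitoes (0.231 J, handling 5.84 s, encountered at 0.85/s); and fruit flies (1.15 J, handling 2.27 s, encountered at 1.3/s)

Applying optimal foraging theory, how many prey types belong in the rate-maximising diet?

Profitabilities (E/h, J/s): mayflies 2.7, fruit flies 0.507, midges 0.366, small moths 0.192, mosquitoes 0.0396. Add prey in this order while the next type's profitability exceeds the intake rate on those already taken.
Rate on top 1: 1.582. fruit flies: 0.507 < 1.582 → exclude; stop.
Optimal diet: mayflies — 1 of 5 types.

1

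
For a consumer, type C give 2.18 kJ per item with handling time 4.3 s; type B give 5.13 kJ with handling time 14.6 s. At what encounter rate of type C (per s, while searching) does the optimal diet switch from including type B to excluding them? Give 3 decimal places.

The zero-one rule: include type B iff E₂/h₂ > λE₁/(1+λh₁). Equality gives the switch point.
λE₁h₂ = E₂ + λE₂h₁ ⇒ λ = E₂/(E₁h₂ − E₂h₁) = 5.13/(31.83 − 22.06) = 0.5251 per s.

0.525 per s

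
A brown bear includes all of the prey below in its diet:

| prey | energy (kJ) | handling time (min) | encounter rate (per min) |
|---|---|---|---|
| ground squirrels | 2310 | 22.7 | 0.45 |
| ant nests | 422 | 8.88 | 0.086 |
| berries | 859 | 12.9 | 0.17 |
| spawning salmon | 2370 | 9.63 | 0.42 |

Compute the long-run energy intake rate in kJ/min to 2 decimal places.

Energy encountered per unit search time: 0.45×2310 + 0.086×422 + 0.17×859 + 0.42×2370 = 2217 kJ/min.
Handling time per unit search time: 0.45×22.7 + 0.086×8.88 + 0.17×12.9 + 0.42×9.63 = 17.22.
Rate = 2217/(1 + 17.22) = 121.7 kJ/min.

121.72 kJ/min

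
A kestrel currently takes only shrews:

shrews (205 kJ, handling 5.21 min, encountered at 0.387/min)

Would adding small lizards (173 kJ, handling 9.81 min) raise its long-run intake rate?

Current rate: (0.387×205)/(1 + 0.387×5.21) = 26.3 kJ/min.
Profitability of small lizards: 173/9.81 = 17.64 kJ/min.
Since 17.64 < R, time spent handling small lizards is better spent searching.

No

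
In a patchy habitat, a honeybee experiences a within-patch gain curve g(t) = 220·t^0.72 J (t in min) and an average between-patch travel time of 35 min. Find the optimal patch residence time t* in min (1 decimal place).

Optimal t* satisfies g'(t*) = g(t*)/(T + t*).
g'(t) = 0.72·220·t^-0.28. Setting 0.72·220·t^-0.28 = 220·t^0.72/(35+t) gives 0.72(35+t) = t, so 0.28·t = 0.72×35.
t* = 0.72×35/0.28 = 90 min.

90.0 min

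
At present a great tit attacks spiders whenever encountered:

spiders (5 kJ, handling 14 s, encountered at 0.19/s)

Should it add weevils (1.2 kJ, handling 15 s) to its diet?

No

Current rate: (0.19×5)/(1 + 0.19×14) = 0.2596 kJ/s.
weevils: E/h = 1.2/15 = 0.08 kJ/s.
Since 0.08 < R, time spent handling weevils is better spent searching.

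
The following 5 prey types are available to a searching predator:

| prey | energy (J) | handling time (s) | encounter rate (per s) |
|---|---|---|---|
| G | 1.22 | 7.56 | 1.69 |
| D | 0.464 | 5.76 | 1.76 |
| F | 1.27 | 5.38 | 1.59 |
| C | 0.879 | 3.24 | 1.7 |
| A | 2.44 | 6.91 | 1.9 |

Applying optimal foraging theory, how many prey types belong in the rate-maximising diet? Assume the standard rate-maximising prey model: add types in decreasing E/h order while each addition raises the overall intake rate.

1

Rank by E/h (J/s): A 0.353, C 0.271, F 0.236, G 0.161, D 0.0806. Include each in turn until the next type's E/h falls below the running intake rate.
Rate on top 1: 0.3281. C: 0.271 < 0.3281 → exclude; stop.
Optimal diet: A — 1 of 5 types.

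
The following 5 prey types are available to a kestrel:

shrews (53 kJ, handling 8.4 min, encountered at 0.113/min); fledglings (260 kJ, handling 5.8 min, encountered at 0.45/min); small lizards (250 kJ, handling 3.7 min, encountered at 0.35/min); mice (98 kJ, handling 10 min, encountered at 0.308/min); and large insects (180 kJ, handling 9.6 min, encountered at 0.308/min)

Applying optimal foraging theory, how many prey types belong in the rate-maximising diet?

E/h in descending order: small lizards 67.6, fledglings 44.8, large insects 18.8, mice 9.8, shrews 6.31 kJ/min. The optimal diet is the largest prefix of this list for which every included type satisfies E_i/h_i > R on the types above it.
Rate on top 1: 38.13. fledglings: 44.8 > 38.13 → include.
Rate on top 2: 41.69. large insects: 18.8 < 41.69 → exclude; stop.
Optimal diet: small lizards, fledglings — 2 of 5 types.

2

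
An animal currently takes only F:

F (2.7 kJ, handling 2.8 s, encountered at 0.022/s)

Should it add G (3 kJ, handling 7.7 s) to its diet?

Current rate: (0.022×2.7)/(1 + 0.022×2.8) = 0.05595 kJ/s.
G: E/h = 3/7.7 = 0.3896 kJ/s.
0.3896 > 0.05595, so adding G raises the average — include it.

Yes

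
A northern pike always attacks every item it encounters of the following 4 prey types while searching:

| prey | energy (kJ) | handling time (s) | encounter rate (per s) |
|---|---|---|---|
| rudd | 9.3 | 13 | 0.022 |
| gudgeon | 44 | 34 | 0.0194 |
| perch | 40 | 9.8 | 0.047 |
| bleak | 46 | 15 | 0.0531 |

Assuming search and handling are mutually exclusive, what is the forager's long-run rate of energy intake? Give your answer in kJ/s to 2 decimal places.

1.68 kJ/s

R = Σλ_iE_i / (1 + Σλ_ih_i)
Numerator: 0.022×9.3 + 0.0194×44 + 0.047×40 + 0.0531×46 = 5.381
Denominator: 1 + 0.022×13 + 0.0194×34 + 0.047×9.8 + 0.0531×15 = 3.203
R = 5.381/3.203 = 1.68 kJ/s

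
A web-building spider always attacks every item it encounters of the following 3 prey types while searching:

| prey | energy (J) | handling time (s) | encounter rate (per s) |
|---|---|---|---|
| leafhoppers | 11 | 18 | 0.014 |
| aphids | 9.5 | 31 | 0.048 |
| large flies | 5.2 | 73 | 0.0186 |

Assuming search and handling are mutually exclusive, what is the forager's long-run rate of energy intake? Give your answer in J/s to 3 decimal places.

Energy encountered per unit search time: 0.014×11 + 0.048×9.5 + 0.0186×5.2 = 0.7067 J/s.
Handling time per unit search time: 0.014×18 + 0.048×31 + 0.0186×73 = 3.098.
Rate = 0.7067/(1 + 3.098) = 0.1725 J/s.

0.172 J/s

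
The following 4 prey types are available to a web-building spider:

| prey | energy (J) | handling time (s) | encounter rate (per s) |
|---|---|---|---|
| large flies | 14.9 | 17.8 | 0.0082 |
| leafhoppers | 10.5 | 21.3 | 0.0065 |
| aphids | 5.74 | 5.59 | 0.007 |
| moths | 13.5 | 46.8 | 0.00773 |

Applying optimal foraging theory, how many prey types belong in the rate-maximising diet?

4

Profitabilities (E/h, J/s): aphids 1.03, large flies 0.837, leafhoppers 0.493, moths 0.288. Add prey in this order while the next type's profitability exceeds the intake rate on those already taken.
Rate on top 1: 0.03867. large flies: 0.837 > 0.03867 → include.
Rate on top 2: 0.137. leafhoppers: 0.493 > 0.137 → include.
Rate on top 3: 0.1742. moths: 0.288 > 0.1742 → include.
Optimal diet: aphids, large flies, leafhoppers, moths — 4 of 4 types.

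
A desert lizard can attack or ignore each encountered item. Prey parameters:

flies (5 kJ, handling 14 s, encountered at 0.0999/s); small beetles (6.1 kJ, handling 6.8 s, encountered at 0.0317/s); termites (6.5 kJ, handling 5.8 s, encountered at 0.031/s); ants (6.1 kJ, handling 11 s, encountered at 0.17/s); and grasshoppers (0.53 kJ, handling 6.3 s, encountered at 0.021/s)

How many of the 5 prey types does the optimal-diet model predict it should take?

Profitabilities (E/h, kJ/s): termites 1.12, small beetles 0.897, ants 0.555, flies 0.357, grasshoppers 0.0841. Add prey in this order while the next type's profitability exceeds the intake rate on those already taken.
Rate on top 1: 0.1708. small beetles: 0.897 > 0.1708 → include.
Rate on top 2: 0.283. ants: 0.555 > 0.283 → include.
Rate on top 3: 0.4385. flies: 0.357 < 0.4385 → exclude; stop.
Optimal diet: termites, small beetles, ants — 3 of 5 types.

3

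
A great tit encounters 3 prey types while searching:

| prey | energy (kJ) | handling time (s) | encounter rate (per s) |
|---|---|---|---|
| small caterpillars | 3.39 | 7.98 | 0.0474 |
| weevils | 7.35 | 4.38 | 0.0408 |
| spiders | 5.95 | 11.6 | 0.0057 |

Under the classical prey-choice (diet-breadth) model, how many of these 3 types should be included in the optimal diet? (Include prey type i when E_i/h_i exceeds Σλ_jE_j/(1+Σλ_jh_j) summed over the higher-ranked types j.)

3

Rank by E/h (kJ/s): weevils 1.68, spiders 0.513, small caterpillars 0.425. Include each in turn until the next type's E/h falls below the running intake rate.
Rate on top 1: 0.2544. spiders: 0.513 > 0.2544 → include.
Rate on top 2: 0.2681. small caterpillars: 0.425 > 0.2681 → include.
Optimal diet: weevils, spiders, small caterpillars — 3 of 3 types.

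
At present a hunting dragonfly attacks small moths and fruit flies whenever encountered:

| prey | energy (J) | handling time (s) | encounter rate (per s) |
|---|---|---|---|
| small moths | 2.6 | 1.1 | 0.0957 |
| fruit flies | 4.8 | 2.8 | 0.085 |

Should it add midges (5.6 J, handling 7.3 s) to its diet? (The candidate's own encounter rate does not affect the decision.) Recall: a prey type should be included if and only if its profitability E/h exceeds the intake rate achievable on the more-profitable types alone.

Yes

Current rate: (0.0957×2.6 + 0.085×4.8)/(1 + 0.0957×1.1 + 0.085×2.8) = 0.489 J/s.
Profitability of midges: 5.6/7.3 = 0.7671 J/s.
Since 0.7671 > R, including midges increases the long-run rate.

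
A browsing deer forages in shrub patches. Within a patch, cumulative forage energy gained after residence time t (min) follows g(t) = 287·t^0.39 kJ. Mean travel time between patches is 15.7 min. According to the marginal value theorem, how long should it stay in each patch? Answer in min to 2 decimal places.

10.04 min

Maximise g(t)/(T+t): set derivative to zero → g'(t)(T+t) = g(t).
g'(t) = 0.39·287·t^-0.61. Setting 0.39·287·t^-0.61 = 287·t^0.39/(15.7+t) gives 0.39(15.7+t) = t, so 0.61·t = 0.39×15.7.
t* = 0.39×15.7/0.61 = 10.04 min.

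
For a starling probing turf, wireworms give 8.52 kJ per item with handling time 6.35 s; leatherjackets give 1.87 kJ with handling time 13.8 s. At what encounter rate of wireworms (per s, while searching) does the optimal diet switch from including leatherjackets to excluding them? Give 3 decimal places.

At the threshold, the rate on wireworms alone equals the profitability of leatherjackets: λ·8.52/(1 + λ·6.35) = 1.87/13.8 = 0.1355.
Rearranging, λ(8.52 − 0.1355×6.35) = 0.1355, so λ = 0.1355/7.66 = 0.01769 per s.

0.018 per s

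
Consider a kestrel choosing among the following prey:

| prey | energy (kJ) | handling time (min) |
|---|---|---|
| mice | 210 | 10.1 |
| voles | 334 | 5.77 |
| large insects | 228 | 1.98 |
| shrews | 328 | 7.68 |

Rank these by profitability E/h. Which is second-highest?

Profitability E/h (kJ/min): mice = 210/10.1 = 20.8, voles = 334/5.77 = 57.9, large insects = 228/1.98 = 115, shrews = 328/7.68 = 42.7.
Ranked: large insects > voles > shrews > mice.

voles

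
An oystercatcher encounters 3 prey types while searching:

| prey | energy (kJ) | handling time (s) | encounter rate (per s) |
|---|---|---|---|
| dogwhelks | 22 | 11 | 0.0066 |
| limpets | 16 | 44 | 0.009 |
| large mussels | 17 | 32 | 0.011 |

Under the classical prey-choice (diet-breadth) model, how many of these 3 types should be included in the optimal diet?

3

E/h in descending order: dogwhelks 2, large mussels 0.531, limpets 0.364 kJ/s. The optimal diet is the largest prefix of this list for which every included type satisfies E_i/h_i > R on the types above it.
Rate on top 1: 0.1354. large mussels: 0.531 > 0.1354 → include.
Rate on top 2: 0.2332. limpets: 0.364 > 0.2332 → include.
Optimal diet: dogwhelks, large mussels, limpets — 3 of 3 types.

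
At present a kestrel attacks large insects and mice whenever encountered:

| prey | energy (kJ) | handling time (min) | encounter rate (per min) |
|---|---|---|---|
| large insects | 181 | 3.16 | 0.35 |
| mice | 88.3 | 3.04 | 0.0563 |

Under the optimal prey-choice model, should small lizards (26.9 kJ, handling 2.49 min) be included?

Intake rate on the current diet: R = (0.35×181 + 0.0563×88.3) / (1 + 0.35×3.16 + 0.0563×3.04) = 68.32/2.277 = 30 kJ/min.
Profitability of small lizards: 26.9/2.49 = 10.8 kJ/min.
Since 10.8 < R, time spent handling small lizards is better spent searching.

No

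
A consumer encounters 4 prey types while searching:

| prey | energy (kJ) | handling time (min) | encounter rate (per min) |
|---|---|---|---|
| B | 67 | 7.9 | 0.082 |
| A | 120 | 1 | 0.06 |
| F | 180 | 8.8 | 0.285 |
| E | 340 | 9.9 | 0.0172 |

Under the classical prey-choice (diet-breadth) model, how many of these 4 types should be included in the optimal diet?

Profitabilities (E/h, kJ/min): A 120, E 34.3, F 20.5, B 8.48. Add prey in this order while the next type's profitability exceeds the intake rate on those already taken.
Rate on top 1: 6.792. E: 34.3 > 6.792 → include.
Rate on top 2: 10.61. F: 20.5 > 10.61 → include.
Rate on top 3: 17.21. B: 8.48 < 17.21 → exclude; stop.
Optimal diet: A, E, F — 3 of 4 types.

3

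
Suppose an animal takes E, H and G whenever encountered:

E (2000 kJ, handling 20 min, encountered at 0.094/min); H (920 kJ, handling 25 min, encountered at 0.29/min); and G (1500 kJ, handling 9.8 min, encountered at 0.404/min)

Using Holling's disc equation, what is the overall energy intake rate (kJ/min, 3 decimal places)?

75.292 kJ/min

Energy encountered per unit search time: 0.094×2000 + 0.29×920 + 0.404×1500 = 1061 kJ/min.
Handling time per unit search time: 0.094×20 + 0.29×25 + 0.404×9.8 = 13.09.
Rate = 1061/(1 + 13.09) = 75.29 kJ/min.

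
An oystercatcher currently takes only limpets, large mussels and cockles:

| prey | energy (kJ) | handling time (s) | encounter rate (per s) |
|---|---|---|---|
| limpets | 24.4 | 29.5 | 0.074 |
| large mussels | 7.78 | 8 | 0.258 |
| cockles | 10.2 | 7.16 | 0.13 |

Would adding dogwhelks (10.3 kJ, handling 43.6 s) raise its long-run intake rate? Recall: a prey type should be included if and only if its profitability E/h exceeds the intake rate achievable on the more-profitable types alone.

No

Current rate: (0.074×24.4 + 0.258×7.78 + 0.13×10.2)/(1 + 0.074×29.5 + 0.258×8 + 0.13×7.16) = 0.8318 kJ/s.
dogwhelks: E/h = 10.3/43.6 = 0.2362 kJ/s.
Since 0.2362 < R, time spent handling dogwhelks is better spent searching.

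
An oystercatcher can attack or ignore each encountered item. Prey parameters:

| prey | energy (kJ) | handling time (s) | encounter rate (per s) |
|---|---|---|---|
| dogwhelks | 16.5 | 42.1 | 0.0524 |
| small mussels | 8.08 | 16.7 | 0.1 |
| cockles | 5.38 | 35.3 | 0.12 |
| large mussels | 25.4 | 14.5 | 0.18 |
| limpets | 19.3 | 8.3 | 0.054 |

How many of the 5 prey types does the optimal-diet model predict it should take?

2

Rank by E/h (kJ/s): limpets 2.33, large mussels 1.75, small mussels 0.484, dogwhelks 0.392, cockles 0.152. Include each in turn until the next type's E/h falls below the running intake rate.
Rate on top 1: 0.7197. large mussels: 1.75 > 0.7197 → include.
Rate on top 2: 1.383. small mussels: 0.484 < 1.383 → exclude; stop.
Optimal diet: limpets, large mussels — 2 of 5 types.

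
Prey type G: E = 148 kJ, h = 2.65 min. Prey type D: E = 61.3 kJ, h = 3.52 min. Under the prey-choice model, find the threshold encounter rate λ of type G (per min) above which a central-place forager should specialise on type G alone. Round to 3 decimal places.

The zero-one rule: include type D iff E₂/h₂ > λE₁/(1+λh₁). Equality gives the switch point.
λE₁h₂ = E₂ + λE₂h₁ ⇒ λ = E₂/(E₁h₂ − E₂h₁) = 61.3/(521 − 162.4) = 0.171 per min.

0.171 per min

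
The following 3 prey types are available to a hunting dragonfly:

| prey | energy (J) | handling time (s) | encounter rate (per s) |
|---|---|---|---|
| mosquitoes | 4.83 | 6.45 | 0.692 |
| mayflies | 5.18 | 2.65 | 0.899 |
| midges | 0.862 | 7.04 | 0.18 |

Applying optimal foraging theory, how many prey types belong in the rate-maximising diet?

Rank by E/h (J/s): mayflies 1.95, mosquitoes 0.749, midges 0.122. Include each in turn until the next type's E/h falls below the running intake rate.
Rate on top 1: 1.377. mosquitoes: 0.749 < 1.377 → exclude; stop.
Optimal diet: mayflies — 1 of 3 types.

1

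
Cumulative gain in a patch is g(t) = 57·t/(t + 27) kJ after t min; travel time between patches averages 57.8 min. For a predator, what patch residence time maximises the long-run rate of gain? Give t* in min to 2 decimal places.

Maximise g(t)/(T+t): set derivative to zero → g'(t)(T+t) = g(t).
g'(t) = 57·27/(t + 27)². Setting 57·27/(t+27)² = 57t/[(t+27)(57.8+t)] gives 27(57.8+t) = t(t+27), so t² = 27×57.8 = 1561.
t* = √1561 = 39.5 min.

39.50 min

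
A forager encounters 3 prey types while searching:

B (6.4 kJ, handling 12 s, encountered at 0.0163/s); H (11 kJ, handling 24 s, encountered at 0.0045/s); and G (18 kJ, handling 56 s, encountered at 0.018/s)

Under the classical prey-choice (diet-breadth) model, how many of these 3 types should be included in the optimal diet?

Rank by E/h (kJ/s): B 0.533, H 0.458, G 0.321. Include each in turn until the next type's E/h falls below the running intake rate.
Rate on top 1: 0.08725. H: 0.458 > 0.08725 → include.
Rate on top 2: 0.118. G: 0.321 > 0.118 → include.
Optimal diet: B, H, G — 3 of 3 types.

3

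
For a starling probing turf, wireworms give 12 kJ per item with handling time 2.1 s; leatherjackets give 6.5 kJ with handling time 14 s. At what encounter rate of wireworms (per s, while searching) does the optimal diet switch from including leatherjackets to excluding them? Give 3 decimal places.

0.042 per s

The zero-one rule: include leatherjackets iff E₂/h₂ > λE₁/(1+λh₁). Equality gives the switch point.
λE₁h₂ = E₂ + λE₂h₁ ⇒ λ = E₂/(E₁h₂ − E₂h₁) = 6.5/(168 − 13.65) = 0.04211 per s.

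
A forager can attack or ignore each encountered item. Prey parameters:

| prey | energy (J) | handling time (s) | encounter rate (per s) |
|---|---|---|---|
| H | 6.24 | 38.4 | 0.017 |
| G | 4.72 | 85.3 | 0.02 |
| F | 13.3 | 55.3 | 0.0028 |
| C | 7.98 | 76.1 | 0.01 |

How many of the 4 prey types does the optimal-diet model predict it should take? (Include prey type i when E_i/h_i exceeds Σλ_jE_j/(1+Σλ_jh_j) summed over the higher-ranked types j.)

E/h in descending order: F 0.241, H 0.163, C 0.105, G 0.0553 J/s. The optimal diet is the largest prefix of this list for which every included type satisfies E_i/h_i > R on the types above it.
Rate on top 1: 0.03225. H: 0.163 > 0.03225 → include.
Rate on top 2: 0.07929. C: 0.105 > 0.07929 → include.
Rate on top 3: 0.08686. G: 0.0553 < 0.08686 → exclude; stop.
Optimal diet: F, H, C — 3 of 4 types.

3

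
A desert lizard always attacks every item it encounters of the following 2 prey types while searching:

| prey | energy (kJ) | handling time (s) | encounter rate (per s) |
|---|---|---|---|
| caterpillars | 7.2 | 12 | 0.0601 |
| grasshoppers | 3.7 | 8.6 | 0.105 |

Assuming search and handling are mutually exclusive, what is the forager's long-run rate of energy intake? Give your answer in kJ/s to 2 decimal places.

0.31 kJ/s

R = Σλ_iE_i / (1 + Σλ_ih_i)
Numerator: 0.0601×7.2 + 0.105×3.7 = 0.8212
Denominator: 1 + 0.0601×12 + 0.105×8.6 = 2.624
R = 0.8212/2.624 = 0.3129 kJ/s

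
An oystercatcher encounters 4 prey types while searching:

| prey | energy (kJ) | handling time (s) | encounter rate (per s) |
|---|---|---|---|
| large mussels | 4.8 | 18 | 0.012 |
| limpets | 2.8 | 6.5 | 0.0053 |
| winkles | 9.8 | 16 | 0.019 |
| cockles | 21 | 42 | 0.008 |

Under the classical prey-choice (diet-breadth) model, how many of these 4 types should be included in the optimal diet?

Profitabilities (E/h, kJ/s): winkles 0.613, cockles 0.5, limpets 0.431, large mussels 0.267. Add prey in this order while the next type's profitability exceeds the intake rate on those already taken.
Rate on top 1: 0.1428. cockles: 0.5 > 0.1428 → include.
Rate on top 2: 0.216. limpets: 0.431 > 0.216 → include.
Rate on top 3: 0.2204. large mussels: 0.267 > 0.2204 → include.
Optimal diet: winkles, cockles, limpets, large mussels — 4 of 4 types.

4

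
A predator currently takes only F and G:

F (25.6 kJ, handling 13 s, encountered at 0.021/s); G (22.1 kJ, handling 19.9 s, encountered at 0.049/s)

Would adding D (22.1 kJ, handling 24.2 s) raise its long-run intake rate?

Yes

Current rate: (0.021×25.6 + 0.049×22.1)/(1 + 0.021×13 + 0.049×19.9) = 0.7208 kJ/s.
D: E/h = 22.1/24.2 = 0.9132 kJ/s.
Since 0.9132 > R, including D increases the long-run rate.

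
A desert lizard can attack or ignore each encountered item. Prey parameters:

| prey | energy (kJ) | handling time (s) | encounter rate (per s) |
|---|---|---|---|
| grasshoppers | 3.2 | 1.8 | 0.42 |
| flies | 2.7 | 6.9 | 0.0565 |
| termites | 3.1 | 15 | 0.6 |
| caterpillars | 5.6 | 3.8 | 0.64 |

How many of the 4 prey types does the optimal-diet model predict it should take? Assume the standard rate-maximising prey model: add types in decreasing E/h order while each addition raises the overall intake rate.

Rank by E/h (kJ/s): grasshoppers 1.78, caterpillars 1.47, flies 0.391, termites 0.207. Include each in turn until the next type's E/h falls below the running intake rate.
Rate on top 1: 0.7654. caterpillars: 1.47 > 0.7654 → include.
Rate on top 2: 1.177. flies: 0.391 < 1.177 → exclude; stop.
Optimal diet: grasshoppers, caterpillars — 2 of 4 types.

2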